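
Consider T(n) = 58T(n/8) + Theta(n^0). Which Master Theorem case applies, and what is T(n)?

Master Theorem for T(n) = 58T(n/8) + O(n^0):

a = 58, b = 8, c = 0
log_b(a) = log_8(58) = 1.9527

Case 1: c = 0 < log_8(58) = 1.9527
T(n) = O(n^(log_8 58))

For T(n) = 58T(n/8) + O(n^0): log_8(58) = 1.9527. This is Case 1 of the Master Theorem (c < log_b(a), work dominated by leaves), giving O(n^(log_8 58)).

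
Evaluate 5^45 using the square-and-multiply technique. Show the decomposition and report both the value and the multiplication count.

Computing 5^45 by squaring (build up from 5^1; each line after the first costs one multiplication):

5^1 = 5
5^2 = (5^1)^2 = 5^2 = 25
5^4 = (5^2)^2 = 25^2 = 625
5^5 = 5 * 5^4 = 5 * 625 = 3125
5^10 = (5^5)^2 = 3125^2 = 9765625
5^11 = 5 * 5^10 = 5 * 9765625 = 48828125
5^22 = (5^11)^2 = 48828125^2 = 2384185791015625
5^44 = (5^22)^2 = 2384185791015625^2 = 5684341886080801486968994140625
5^45 = 5 * 5^44 = 5 * 5684341886080801486968994140625 = 28421709430404007434844970703125

Result: 28421709430404007434844970703125
Multiplications needed: 8 (8 lines after 5^1)

5^45 = 28421709430404007434844970703125. Using exponentiation by squaring, this requires 8 multiplications. The key idea: if the exponent is even, square the half-power; if odd, multiply by the base once.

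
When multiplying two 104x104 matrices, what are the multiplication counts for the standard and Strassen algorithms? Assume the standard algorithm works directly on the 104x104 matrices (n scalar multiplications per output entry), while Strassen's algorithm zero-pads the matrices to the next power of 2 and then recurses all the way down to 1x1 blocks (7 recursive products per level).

Matrix multiplication for 104x104 matrices:

Strassen's algorithm requires power-of-2 dimensions. Pad 104x104 to 128x128 (next power of 2).

Standard algorithm: 104^3 = 1124864 multiplications
Strassen's algorithm: 7^(log2(128)) = 7^7 = 823543 multiplications
Savings: 1124864 - 823543 = 301321 multiplications

Standard: 1124864 multiplications (104^3). Strassen: 823543 multiplications (7^7, after padding to 128x128). Strassen reduces 8 recursive multiplications to 7 at each level.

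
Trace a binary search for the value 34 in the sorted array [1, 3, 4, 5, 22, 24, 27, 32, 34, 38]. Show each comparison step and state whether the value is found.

Binary search for 34 in [1, 3, 4, 5, 22, 24, 27, 32, 34, 38]:

lo=0, hi=9, mid=4, arr[mid]=22 -> 22 < 34, search right half
lo=5, hi=9, mid=7, arr[mid]=32 -> 32 < 34, search right half
lo=8, hi=9, mid=8, arr[mid]=34 -> Found target at index 8!

Binary search finds 34 at index 8 after 3 comparisons. The search repeatedly halves the search space by comparing with the middle element.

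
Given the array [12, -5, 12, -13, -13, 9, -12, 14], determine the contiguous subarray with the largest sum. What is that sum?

Using Kadane's algorithm on [12, -5, 12, -13, -13, 9, -12, 14]:

Scanning through the array:
Position 1 (value -5): max_ending_here = 7, max_so_far = 12
Position 2 (value 12): max_ending_here = 19, max_so_far = 19
Position 3 (value -13): max_ending_here = 6, max_so_far = 19
Position 4 (value -13): max_ending_here = -7, max_so_far = 19
Position 5 (value 9): max_ending_here = 9, max_so_far = 19
Position 6 (value -12): max_ending_here = -3, max_so_far = 19
Position 7 (value 14): max_ending_here = 14, max_so_far = 19

Maximum subarray: [12, -5, 12]
Maximum sum: 19

The maximum subarray is [12, -5, 12] with sum 19. This subarray runs from index 0 to index 2.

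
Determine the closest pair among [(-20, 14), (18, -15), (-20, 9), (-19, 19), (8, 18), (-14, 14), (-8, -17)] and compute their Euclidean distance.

Computing all pairwise distances among 7 points:

d((-20, 14), (18, -15)) = 47.8017
d((-20, 14), (-20, 9)) = 5.0 <-- minimum
d((-20, 14), (-19, 19)) = 5.099
d((-20, 14), (8, 18)) = 28.2843
d((-20, 14), (-14, 14)) = 6.0
d((-20, 14), (-8, -17)) = 33.2415
d((18, -15), (-20, 9)) = 44.9444
d((18, -15), (-19, 19)) = 50.2494
d((18, -15), (8, 18)) = 34.4819
d((18, -15), (-14, 14)) = 43.1856
d((18, -15), (-8, -17)) = 26.0768
d((-20, 9), (-19, 19)) = 10.0499
d((-20, 9), (8, 18)) = 29.4109
d((-20, 9), (-14, 14)) = 7.8102
d((-20, 9), (-8, -17)) = 28.6356
d((-19, 19), (8, 18)) = 27.0185
d((-19, 19), (-14, 14)) = 7.0711
d((-19, 19), (-8, -17)) = 37.6431
d((8, 18), (-14, 14)) = 22.3607
d((8, 18), (-8, -17)) = 38.4838
d((-14, 14), (-8, -17)) = 31.5753

Closest pair: (-20, 14) and (-20, 9) with distance 5.0

The closest pair is (-20, 14) and (-20, 9) with Euclidean distance 5.0. For 7 points, brute-force pairwise comparison is shown above. For large n, the divide-and-conquer algorithm (sort by x, recurse on halves, check the dividing strip) achieves O(n log n).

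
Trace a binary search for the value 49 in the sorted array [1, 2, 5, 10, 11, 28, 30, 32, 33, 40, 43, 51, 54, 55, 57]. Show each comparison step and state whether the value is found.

Binary search for 49 in [1, 2, 5, 10, 11, 28, 30, 32, 33, 40, 43, 51, 54, 55, 57]:

lo=0, hi=14, mid=7, arr[mid]=32 -> 32 < 49, search right half
lo=8, hi=14, mid=11, arr[mid]=51 -> 51 > 49, search left half
lo=8, hi=10, mid=9, arr[mid]=40 -> 40 < 49, search right half
lo=10, hi=10, mid=10, arr[mid]=43 -> 43 < 49, search right half
lo=11 > hi=10, target 49 not found

Binary search determines that 49 is not in the array after 4 comparisons. The search space was exhausted without finding the target.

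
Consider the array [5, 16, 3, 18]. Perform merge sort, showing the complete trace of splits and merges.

Merge sort trace:

Split: [5, 16, 3, 18] -> [5, 16] and [3, 18]
  Split: [5, 16] -> [5] and [16]
  Merge: [5] + [16] -> [5, 16]
  Split: [3, 18] -> [3] and [18]
  Merge: [3] + [18] -> [3, 18]
Merge: [5, 16] + [3, 18] -> [3, 5, 16, 18]

Final sorted array: [3, 5, 16, 18]

The merge sort proceeds by recursively splitting the array and merging sorted halves.
After all merges, the sorted array is [3, 5, 16, 18].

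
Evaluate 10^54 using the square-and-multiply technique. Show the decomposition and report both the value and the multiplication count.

Computing 10^54 by squaring (build up from 10^1; each line after the first costs one multiplication):

10^1 = 10
10^2 = (10^1)^2 = 10^2 = 100
10^3 = 10 * 10^2 = 10 * 100 = 1000
10^6 = (10^3)^2 = 1000^2 = 1000000
10^12 = (10^6)^2 = 1000000^2 = 1000000000000
10^13 = 10 * 10^12 = 10 * 1000000000000 = 10000000000000
10^26 = (10^13)^2 = 10000000000000^2 = 100000000000000000000000000
10^27 = 10 * 10^26 = 10 * 100000000000000000000000000 = 1000000000000000000000000000
10^54 = (10^27)^2 = 1000000000000000000000000000^2 = 1000000000000000000000000000000000000000000000000000000

Result: 1000000000000000000000000000000000000000000000000000000
Multiplications needed: 8 (8 lines after 10^1)

10^54 = 1000000000000000000000000000000000000000000000000000000. Using exponentiation by squaring, this requires 8 multiplications. The key idea: if the exponent is even, square the half-power; if odd, multiply by the base once.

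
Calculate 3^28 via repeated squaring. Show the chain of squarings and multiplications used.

Computing 3^28 by squaring (build up from 3^1; each line after the first costs one multiplication):

3^1 = 3
3^2 = (3^1)^2 = 3^2 = 9
3^3 = 3 * 3^2 = 3 * 9 = 27
3^6 = (3^3)^2 = 27^2 = 729
3^7 = 3 * 3^6 = 3 * 729 = 2187
3^14 = (3^7)^2 = 2187^2 = 4782969
3^28 = (3^14)^2 = 4782969^2 = 22876792454961

Result: 22876792454961
Multiplications needed: 6 (6 lines after 3^1)

3^28 = 22876792454961. Using exponentiation by squaring, this requires 6 multiplications. The key idea: if the exponent is even, square the half-power; if odd, multiply by the base once.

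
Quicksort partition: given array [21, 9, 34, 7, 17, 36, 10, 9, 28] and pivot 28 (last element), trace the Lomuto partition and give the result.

Lomuto partition with pivot = 28:

Initial array: [21, 9, 34, 7, 17, 36, 10, 9, 28]

arr[0]=21 <= 28: swap with position 0, array becomes [21, 9, 34, 7, 17, 36, 10, 9, 28]
arr[1]=9 <= 28: swap with position 1, array becomes [21, 9, 34, 7, 17, 36, 10, 9, 28]
arr[2]=34 > 28: no swap
arr[3]=7 <= 28: swap with position 2, array becomes [21, 9, 7, 34, 17, 36, 10, 9, 28]
arr[4]=17 <= 28: swap with position 3, array becomes [21, 9, 7, 17, 34, 36, 10, 9, 28]
arr[5]=36 > 28: no swap
arr[6]=10 <= 28: swap with position 4, array becomes [21, 9, 7, 17, 10, 36, 34, 9, 28]
arr[7]=9 <= 28: swap with position 5, array becomes [21, 9, 7, 17, 10, 9, 34, 36, 28]

Place pivot at position 6: [21, 9, 7, 17, 10, 9, 28, 36, 34]
Pivot position: 6

After partitioning with pivot 28, the array becomes [21, 9, 7, 17, 10, 9, 28, 36, 34]. The pivot is placed at index 6. All elements to the left of the pivot are <= 28, and all elements to the right are > 28.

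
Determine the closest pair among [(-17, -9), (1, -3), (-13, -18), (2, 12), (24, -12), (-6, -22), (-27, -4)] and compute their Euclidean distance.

Computing all pairwise distances among 7 points:

d((-17, -9), (1, -3)) = 18.9737
d((-17, -9), (-13, -18)) = 9.8489
d((-17, -9), (2, 12)) = 28.3196
d((-17, -9), (24, -12)) = 41.1096
d((-17, -9), (-6, -22)) = 17.0294
d((-17, -9), (-27, -4)) = 11.1803
d((1, -3), (-13, -18)) = 20.5183
d((1, -3), (2, 12)) = 15.0333
d((1, -3), (24, -12)) = 24.6982
d((1, -3), (-6, -22)) = 20.2485
d((1, -3), (-27, -4)) = 28.0179
d((-13, -18), (2, 12)) = 33.541
d((-13, -18), (24, -12)) = 37.4833
d((-13, -18), (-6, -22)) = 8.0623 <-- minimum
d((-13, -18), (-27, -4)) = 19.799
d((2, 12), (24, -12)) = 32.5576
d((2, 12), (-6, -22)) = 34.9285
d((2, 12), (-27, -4)) = 33.121
d((24, -12), (-6, -22)) = 31.6228
d((24, -12), (-27, -4)) = 51.6236
d((-6, -22), (-27, -4)) = 27.6586

Closest pair: (-13, -18) and (-6, -22) with distance 8.0623

The closest pair is (-13, -18) and (-6, -22) with Euclidean distance 8.0623. For 7 points, brute-force pairwise comparison is shown above. For large n, the divide-and-conquer algorithm (sort by x, recurse on halves, check the dividing strip) achieves O(n log n).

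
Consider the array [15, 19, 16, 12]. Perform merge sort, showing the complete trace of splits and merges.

Merge sort trace:

Split: [15, 19, 16, 12] -> [15, 19] and [16, 12]
  Split: [15, 19] -> [15] and [19]
  Merge: [15] + [19] -> [15, 19]
  Split: [16, 12] -> [16] and [12]
  Merge: [16] + [12] -> [12, 16]
Merge: [15, 19] + [12, 16] -> [12, 15, 16, 19]

Final sorted array: [12, 15, 16, 19]

The merge sort proceeds by recursively splitting the array and merging sorted halves.
After all merges, the sorted array is [12, 15, 16, 19].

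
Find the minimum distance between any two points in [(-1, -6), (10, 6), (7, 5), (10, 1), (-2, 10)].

Computing all pairwise distances among 5 points:

d((-1, -6), (10, 6)) = 16.2788
d((-1, -6), (7, 5)) = 13.6015
d((-1, -6), (10, 1)) = 13.0384
d((-1, -6), (-2, 10)) = 16.0312
d((10, 6), (7, 5)) = 3.1623 <-- minimum
d((10, 6), (10, 1)) = 5.0
d((10, 6), (-2, 10)) = 12.6491
d((7, 5), (10, 1)) = 5.0
d((7, 5), (-2, 10)) = 10.2956
d((10, 1), (-2, 10)) = 15.0

Closest pair: (10, 6) and (7, 5) with distance 3.1623

The closest pair is (10, 6) and (7, 5) with Euclidean distance 3.1623. For 5 points, brute-force pairwise comparison is shown above. For large n, the divide-and-conquer algorithm (sort by x, recurse on halves, check the dividing strip) achieves O(n log n).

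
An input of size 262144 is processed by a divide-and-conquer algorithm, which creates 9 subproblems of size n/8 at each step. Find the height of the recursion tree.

For divide and conquer with division factor 8:

Problem sizes at each level:
Level 0: 262144
Level 1: 32768
Level 2: 4096
Level 3: 512
Level 4: 64
Level 5: 8
Level 6: 1

The root is level 0 and the size-1 base case is level 6 (the tree spans levels 0 through 6, i.e. 7 levels counting the root), so the depth is the number of divisions: log_8(262144) = 6

The recursion tree depth is log_8(262144) = 6. At each level, the problem size is divided by 8, so it takes 6 divisions to reduce to a base case of size 1. The algorithm makes 9 recursive calls at each level.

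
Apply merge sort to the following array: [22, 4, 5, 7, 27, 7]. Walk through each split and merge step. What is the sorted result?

Merge sort trace:

Split: [22, 4, 5, 7, 27, 7] -> [22, 4, 5] and [7, 27, 7]
  Split: [22, 4, 5] -> [22] and [4, 5]
    Split: [4, 5] -> [4] and [5]
    Merge: [4] + [5] -> [4, 5]
  Merge: [22] + [4, 5] -> [4, 5, 22]
  Split: [7, 27, 7] -> [7] and [27, 7]
    Split: [27, 7] -> [27] and [7]
    Merge: [27] + [7] -> [7, 27]
  Merge: [7] + [7, 27] -> [7, 7, 27]
Merge: [4, 5, 22] + [7, 7, 27] -> [4, 5, 7, 7, 22, 27]

Final sorted array: [4, 5, 7, 7, 22, 27]

The merge sort proceeds by recursively splitting the array and merging sorted halves.
After all merges, the sorted array is [4, 5, 7, 7, 22, 27].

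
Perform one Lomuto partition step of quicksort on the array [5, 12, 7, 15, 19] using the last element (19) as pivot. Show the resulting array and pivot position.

Lomuto partition with pivot = 19:

Initial array: [5, 12, 7, 15, 19]

arr[0]=5 <= 19: swap with position 0, array becomes [5, 12, 7, 15, 19]
arr[1]=12 <= 19: swap with position 1, array becomes [5, 12, 7, 15, 19]
arr[2]=7 <= 19: swap with position 2, array becomes [5, 12, 7, 15, 19]
arr[3]=15 <= 19: swap with position 3, array becomes [5, 12, 7, 15, 19]

Place pivot at position 4: [5, 12, 7, 15, 19]
Pivot position: 4

After partitioning with pivot 19, the array becomes [5, 12, 7, 15, 19]. The pivot is placed at index 4. All elements to the left of the pivot are <= 19, and all elements to the right are > 19.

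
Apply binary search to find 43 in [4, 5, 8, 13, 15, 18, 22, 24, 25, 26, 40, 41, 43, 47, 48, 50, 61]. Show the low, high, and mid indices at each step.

Binary search for 43 in [4, 5, 8, 13, 15, 18, 22, 24, 25, 26, 40, 41, 43, 47, 48, 50, 61]:

lo=0, hi=16, mid=8, arr[mid]=25 -> 25 < 43, search right half
lo=9, hi=16, mid=12, arr[mid]=43 -> Found target at index 12!

Binary search finds 43 at index 12 after 2 comparisons. The search repeatedly halves the search space by comparing with the middle element.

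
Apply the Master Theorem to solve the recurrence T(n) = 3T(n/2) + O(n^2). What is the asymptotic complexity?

Master Theorem for T(n) = 3T(n/2) + O(n^2):

a = 3, b = 2, c = 2
log_b(a) = log_2(3) = 1.5850

Case 3: c = 2 > log_2(3) = 1.5850
T(n) = O(n^2) = O(n^2)

For T(n) = 3T(n/2) + O(n^2): log_2(3) = 1.5850. This is Case 3 of the Master Theorem (c > log_b(a), work dominated by root), giving O(n^2).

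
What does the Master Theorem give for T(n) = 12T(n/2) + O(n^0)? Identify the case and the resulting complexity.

Master Theorem for T(n) = 12T(n/2) + O(n^0):

a = 12, b = 2, c = 0
log_b(a) = log_2(12) = 3.5850

Case 1: c = 0 < log_2(12) = 3.5850
T(n) = O(n^(log_2 12))

For T(n) = 12T(n/2) + O(n^0): log_2(12) = 3.5850. This is Case 1 of the Master Theorem (c < log_b(a), work dominated by leaves), giving O(n^(log_2 12)).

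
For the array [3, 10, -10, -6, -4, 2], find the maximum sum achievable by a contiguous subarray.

Using Kadane's algorithm on [3, 10, -10, -6, -4, 2]:

Scanning through the array:
Position 1 (value 10): max_ending_here = 13, max_so_far = 13
Position 2 (value -10): max_ending_here = 3, max_so_far = 13
Position 3 (value -6): max_ending_here = -3, max_so_far = 13
Position 4 (value -4): max_ending_here = -4, max_so_far = 13
Position 5 (value 2): max_ending_here = 2, max_so_far = 13

Maximum subarray: [3, 10]
Maximum sum: 13

The maximum subarray is [3, 10] with sum 13. This subarray runs from index 0 to index 1.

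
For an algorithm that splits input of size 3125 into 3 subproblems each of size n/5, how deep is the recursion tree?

For divide and conquer with division factor 5:

Problem sizes at each level:
Level 0: 3125
Level 1: 625
Level 2: 125
Level 3: 25
Level 4: 5
Level 5: 1

The root is level 0 and the size-1 base case is level 5 (the tree spans levels 0 through 5, i.e. 6 levels counting the root), so the depth is the number of divisions: log_5(3125) = 5

The recursion tree depth is log_5(3125) = 5. At each level, the problem size is divided by 5, so it takes 5 divisions to reduce to a base case of size 1. The algorithm makes 3 recursive calls at each level.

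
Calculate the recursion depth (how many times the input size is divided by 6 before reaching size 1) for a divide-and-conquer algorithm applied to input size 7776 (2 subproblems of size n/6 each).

For divide and conquer with division factor 6:

Problem sizes at each level:
Level 0: 7776
Level 1: 1296
Level 2: 216
Level 3: 36
Level 4: 6
Level 5: 1

The root is level 0 and the size-1 base case is level 5 (the tree spans levels 0 through 5, i.e. 6 levels counting the root), so the depth is the number of divisions: log_6(7776) = 5

The recursion tree depth is log_6(7776) = 5. At each level, the problem size is divided by 6, so it takes 5 divisions to reduce to a base case of size 1. The algorithm makes 2 recursive calls at each level.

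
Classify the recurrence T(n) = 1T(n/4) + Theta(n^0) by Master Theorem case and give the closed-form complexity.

Master Theorem for T(n) = 1T(n/4) + O(n^0):

a = 1, b = 4, c = 0
log_b(a) = log_4(1) = 0.0000

Case 2: c = 0 = log_4(1) = 0.0000
T(n) = O(n^0 log n) = O(log n)

For T(n) = 1T(n/4) + O(n^0): log_4(1) = 0.0000. This is Case 2 of the Master Theorem (c = log_b(a), equal work at all levels), giving O(log n).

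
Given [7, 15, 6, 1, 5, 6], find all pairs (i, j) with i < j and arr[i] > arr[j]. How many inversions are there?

Finding inversions in [7, 15, 6, 1, 5, 6]:

(0, 2): arr[0]=7 > arr[2]=6
(0, 3): arr[0]=7 > arr[3]=1
(0, 4): arr[0]=7 > arr[4]=5
(0, 5): arr[0]=7 > arr[5]=6
(1, 2): arr[1]=15 > arr[2]=6
(1, 3): arr[1]=15 > arr[3]=1
(1, 4): arr[1]=15 > arr[4]=5
(1, 5): arr[1]=15 > arr[5]=6
(2, 3): arr[2]=6 > arr[3]=1
(2, 4): arr[2]=6 > arr[4]=5

Total inversions: 10

The array has 10 inversion(s): (0,2), (0,3), (0,4), (0,5), (1,2), (1,3), (1,4), (1,5), (2,3), (2,4). Each pair (i,j) satisfies i < j and arr[i] > arr[j].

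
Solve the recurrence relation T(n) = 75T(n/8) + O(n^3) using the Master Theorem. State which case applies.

Master Theorem for T(n) = 75T(n/8) + O(n^3):

a = 75, b = 8, c = 3
log_b(a) = log_8(75) = 2.0763

Case 3: c = 3 > log_8(75) = 2.0763
T(n) = O(n^3) = O(n^3)

For T(n) = 75T(n/8) + O(n^3): log_8(75) = 2.0763. This is Case 3 of the Master Theorem (c > log_b(a), work dominated by root), giving O(n^3).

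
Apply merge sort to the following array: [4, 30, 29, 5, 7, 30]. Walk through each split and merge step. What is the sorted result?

Merge sort trace:

Split: [4, 30, 29, 5, 7, 30] -> [4, 30, 29] and [5, 7, 30]
  Split: [4, 30, 29] -> [4] and [30, 29]
    Split: [30, 29] -> [30] and [29]
    Merge: [30] + [29] -> [29, 30]
  Merge: [4] + [29, 30] -> [4, 29, 30]
  Split: [5, 7, 30] -> [5] and [7, 30]
    Split: [7, 30] -> [7] and [30]
    Merge: [7] + [30] -> [7, 30]
  Merge: [5] + [7, 30] -> [5, 7, 30]
Merge: [4, 29, 30] + [5, 7, 30] -> [4, 5, 7, 29, 30, 30]

Final sorted array: [4, 5, 7, 29, 30, 30]

The merge sort proceeds by recursively splitting the array and merging sorted halves.
After all merges, the sorted array is [4, 5, 7, 29, 30, 30].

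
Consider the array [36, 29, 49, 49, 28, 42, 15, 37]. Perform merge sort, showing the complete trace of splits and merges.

Merge sort trace:

Split: [36, 29, 49, 49, 28, 42, 15, 37] -> [36, 29, 49, 49] and [28, 42, 15, 37]
  Split: [36, 29, 49, 49] -> [36, 29] and [49, 49]
    Split: [36, 29] -> [36] and [29]
    Merge: [36] + [29] -> [29, 36]
    Split: [49, 49] -> [49] and [49]
    Merge: [49] + [49] -> [49, 49]
  Merge: [29, 36] + [49, 49] -> [29, 36, 49, 49]
  Split: [28, 42, 15, 37] -> [28, 42] and [15, 37]
    Split: [28, 42] -> [28] and [42]
    Merge: [28] + [42] -> [28, 42]
    Split: [15, 37] -> [15] and [37]
    Merge: [15] + [37] -> [15, 37]
  Merge: [28, 42] + [15, 37] -> [15, 28, 37, 42]
Merge: [29, 36, 49, 49] + [15, 28, 37, 42] -> [15, 28, 29, 36, 37, 42, 49, 49]

Final sorted array: [15, 28, 29, 36, 37, 42, 49, 49]

The merge sort proceeds by recursively splitting the array and merging sorted halves.
After all merges, the sorted array is [15, 28, 29, 36, 37, 42, 49, 49].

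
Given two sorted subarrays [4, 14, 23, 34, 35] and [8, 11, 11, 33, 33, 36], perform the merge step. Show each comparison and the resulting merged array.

Merging process:

Compare 4 vs 8: take 4 from left. Merged: [4]
Compare 14 vs 8: take 8 from right. Merged: [4, 8]
Compare 14 vs 11: take 11 from right. Merged: [4, 8, 11]
Compare 14 vs 11: take 11 from right. Merged: [4, 8, 11, 11]
Compare 14 vs 33: take 14 from left. Merged: [4, 8, 11, 11, 14]
Compare 23 vs 33: take 23 from left. Merged: [4, 8, 11, 11, 14, 23]
Compare 34 vs 33: take 33 from right. Merged: [4, 8, 11, 11, 14, 23, 33]
Compare 34 vs 33: take 33 from right. Merged: [4, 8, 11, 11, 14, 23, 33, 33]
Compare 34 vs 36: take 34 from left. Merged: [4, 8, 11, 11, 14, 23, 33, 33, 34]
Compare 35 vs 36: take 35 from left. Merged: [4, 8, 11, 11, 14, 23, 33, 33, 34, 35]
Append remaining from right: [36]. Merged: [4, 8, 11, 11, 14, 23, 33, 33, 34, 35, 36]

Final merged array: [4, 8, 11, 11, 14, 23, 33, 33, 34, 35, 36]
Total comparisons: 10

The merged array is [4, 8, 11, 11, 14, 23, 33, 33, 34, 35, 36], requiring 10 comparisons. The merge step runs in O(n) time where n is the total number of elements.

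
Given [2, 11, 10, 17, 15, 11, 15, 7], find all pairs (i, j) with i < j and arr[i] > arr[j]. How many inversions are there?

Finding inversions in [2, 11, 10, 17, 15, 11, 15, 7]:

(1, 2): arr[1]=11 > arr[2]=10
(1, 7): arr[1]=11 > arr[7]=7
(2, 7): arr[2]=10 > arr[7]=7
(3, 4): arr[3]=17 > arr[4]=15
(3, 5): arr[3]=17 > arr[5]=11
(3, 6): arr[3]=17 > arr[6]=15
(3, 7): arr[3]=17 > arr[7]=7
(4, 5): arr[4]=15 > arr[5]=11
(4, 7): arr[4]=15 > arr[7]=7
(5, 7): arr[5]=11 > arr[7]=7
(6, 7): arr[6]=15 > arr[7]=7

Total inversions: 11

The array has 11 inversion(s): (1,2), (1,7), (2,7), (3,4), (3,5), (3,6), (3,7), (4,5), (4,7), (5,7), (6,7). Each pair (i,j) satisfies i < j and arr[i] > arr[j].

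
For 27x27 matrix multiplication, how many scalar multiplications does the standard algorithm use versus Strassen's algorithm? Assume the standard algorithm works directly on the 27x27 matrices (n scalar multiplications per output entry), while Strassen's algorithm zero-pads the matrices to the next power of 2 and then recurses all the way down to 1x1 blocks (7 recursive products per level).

Matrix multiplication for 27x27 matrices:

Strassen's algorithm requires power-of-2 dimensions. Pad 27x27 to 32x32 (next power of 2).

Standard algorithm: 27^3 = 19683 multiplications
Strassen's algorithm: 7^(log2(32)) = 7^5 = 16807 multiplications
Savings: 19683 - 16807 = 2876 multiplications

Standard: 19683 multiplications (27^3). Strassen: 16807 multiplications (7^5, after padding to 32x32). Strassen reduces 8 recursive multiplications to 7 at each level.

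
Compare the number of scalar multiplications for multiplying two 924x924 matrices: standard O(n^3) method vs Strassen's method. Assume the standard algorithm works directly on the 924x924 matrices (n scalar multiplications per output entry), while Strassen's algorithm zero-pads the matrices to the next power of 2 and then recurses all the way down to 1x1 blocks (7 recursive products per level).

Matrix multiplication for 924x924 matrices:

Strassen's algorithm requires power-of-2 dimensions. Pad 924x924 to 1024x1024 (next power of 2).

Standard algorithm: 924^3 = 788889024 multiplications
Strassen's algorithm: 7^(log2(1024)) = 7^10 = 282475249 multiplications
Savings: 788889024 - 282475249 = 506413775 multiplications

Standard: 788889024 multiplications (924^3). Strassen: 282475249 multiplications (7^10, after padding to 1024x1024). Strassen reduces 8 recursive multiplications to 7 at each level.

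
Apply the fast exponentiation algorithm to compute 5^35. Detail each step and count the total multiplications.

Computing 5^35 by squaring (build up from 5^1; each line after the first costs one multiplication):

5^1 = 5
5^2 = (5^1)^2 = 5^2 = 25
5^4 = (5^2)^2 = 25^2 = 625
5^8 = (5^4)^2 = 625^2 = 390625
5^16 = (5^8)^2 = 390625^2 = 152587890625
5^17 = 5 * 5^16 = 5 * 152587890625 = 762939453125
5^34 = (5^17)^2 = 762939453125^2 = 582076609134674072265625
5^35 = 5 * 5^34 = 5 * 582076609134674072265625 = 2910383045673370361328125

Result: 2910383045673370361328125
Multiplications needed: 7 (7 lines after 5^1)

5^35 = 2910383045673370361328125. Using exponentiation by squaring, this requires 7 multiplications. The key idea: if the exponent is even, square the half-power; if odd, multiply by the base once.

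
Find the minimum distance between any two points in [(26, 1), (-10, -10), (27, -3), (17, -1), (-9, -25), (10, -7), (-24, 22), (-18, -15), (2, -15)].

Computing all pairwise distances among 9 points:

d((26, 1), (-10, -10)) = 37.6431
d((26, 1), (27, -3)) = 4.1231 <-- minimum
d((26, 1), (17, -1)) = 9.2195
d((26, 1), (-9, -25)) = 43.6005
d((26, 1), (10, -7)) = 17.8885
d((26, 1), (-24, 22)) = 54.231
d((26, 1), (-18, -15)) = 46.8188
d((26, 1), (2, -15)) = 28.8444
d((-10, -10), (27, -3)) = 37.6563
d((-10, -10), (17, -1)) = 28.4605
d((-10, -10), (-9, -25)) = 15.0333
d((-10, -10), (10, -7)) = 20.2237
d((-10, -10), (-24, 22)) = 34.9285
d((-10, -10), (-18, -15)) = 9.434
d((-10, -10), (2, -15)) = 13.0
d((27, -3), (17, -1)) = 10.198
d((27, -3), (-9, -25)) = 42.19
d((27, -3), (10, -7)) = 17.4642
d((27, -3), (-24, 22)) = 56.7979
d((27, -3), (-18, -15)) = 46.5725
d((27, -3), (2, -15)) = 27.7308
d((17, -1), (-9, -25)) = 35.3836
d((17, -1), (10, -7)) = 9.2195
d((17, -1), (-24, 22)) = 47.0106
d((17, -1), (-18, -15)) = 37.6962
d((17, -1), (2, -15)) = 20.5183
d((-9, -25), (10, -7)) = 26.1725
d((-9, -25), (-24, 22)) = 49.3356
d((-9, -25), (-18, -15)) = 13.4536
d((-9, -25), (2, -15)) = 14.8661
d((10, -7), (-24, 22)) = 44.6878
d((10, -7), (-18, -15)) = 29.1204
d((10, -7), (2, -15)) = 11.3137
d((-24, 22), (-18, -15)) = 37.4833
d((-24, 22), (2, -15)) = 45.2217
d((-18, -15), (2, -15)) = 20.0

Closest pair: (26, 1) and (27, -3) with distance 4.1231

The closest pair is (26, 1) and (27, -3) with Euclidean distance 4.1231. For 9 points, brute-force pairwise comparison is shown above. For large n, the divide-and-conquer algorithm (sort by x, recurse on halves, check the dividing strip) achieves O(n log n).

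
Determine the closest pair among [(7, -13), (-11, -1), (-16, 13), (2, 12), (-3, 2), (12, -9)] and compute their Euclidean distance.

Computing all pairwise distances among 6 points:

d((7, -13), (-11, -1)) = 21.6333
d((7, -13), (-16, 13)) = 34.7131
d((7, -13), (2, 12)) = 25.4951
d((7, -13), (-3, 2)) = 18.0278
d((7, -13), (12, -9)) = 6.4031 <-- minimum
d((-11, -1), (-16, 13)) = 14.8661
d((-11, -1), (2, 12)) = 18.3848
d((-11, -1), (-3, 2)) = 8.544
d((-11, -1), (12, -9)) = 24.3516
d((-16, 13), (2, 12)) = 18.0278
d((-16, 13), (-3, 2)) = 17.0294
d((-16, 13), (12, -9)) = 35.609
d((2, 12), (-3, 2)) = 11.1803
d((2, 12), (12, -9)) = 23.2594
d((-3, 2), (12, -9)) = 18.6011

Closest pair: (7, -13) and (12, -9) with distance 6.4031

The closest pair is (7, -13) and (12, -9) with Euclidean distance 6.4031. For 6 points, brute-force pairwise comparison is shown above. For large n, the divide-and-conquer algorithm (sort by x, recurse on halves, check the dividing strip) achieves O(n log n).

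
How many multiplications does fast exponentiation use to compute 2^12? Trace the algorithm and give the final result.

Computing 2^12 by squaring (build up from 2^1; each line after the first costs one multiplication):

2^1 = 2
2^2 = (2^1)^2 = 2^2 = 4
2^3 = 2 * 2^2 = 2 * 4 = 8
2^6 = (2^3)^2 = 8^2 = 64
2^12 = (2^6)^2 = 64^2 = 4096

Result: 4096
Multiplications needed: 4 (4 lines after 2^1)

2^12 = 4096. Using exponentiation by squaring, this requires 4 multiplications. The key idea: if the exponent is even, square the half-power; if odd, multiply by the base once.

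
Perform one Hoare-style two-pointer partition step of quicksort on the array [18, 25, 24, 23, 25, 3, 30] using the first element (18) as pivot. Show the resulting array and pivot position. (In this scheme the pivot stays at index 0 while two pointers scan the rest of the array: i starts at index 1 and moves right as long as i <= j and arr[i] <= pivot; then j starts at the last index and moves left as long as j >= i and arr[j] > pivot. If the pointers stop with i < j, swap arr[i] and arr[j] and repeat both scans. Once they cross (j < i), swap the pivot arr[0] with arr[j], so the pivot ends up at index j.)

Hoare-style two-pointer partition with pivot = 18:

Initial array: [18, 25, 24, 23, 25, 3, 30]

Pointers start at i = 1, j = 6.
i stops at index 1 (arr[1]=25 > 18), j stops at index 5 (arr[5]=3 <= 18): swap arr[1] and arr[5], array becomes [18, 3, 24, 23, 25, 25, 30]
i ends at 2, j ends at 1: the pointers have crossed (j < i), so scanning stops.

Swap pivot arr[0] with arr[1] to place pivot at position 1: [3, 18, 24, 23, 25, 25, 30]
Pivot position: 1

After partitioning with pivot 18, the array becomes [3, 18, 24, 23, 25, 25, 30]. The pivot is placed at index 1. All elements to the left of the pivot are <= 18, and all elements to the right are > 18.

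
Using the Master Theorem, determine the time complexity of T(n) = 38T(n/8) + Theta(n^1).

Master Theorem for T(n) = 38T(n/8) + O(n^1):

a = 38, b = 8, c = 1
log_b(a) = log_8(38) = 1.7493

Case 1: c = 1 < log_8(38) = 1.7493
T(n) = O(n^(log_8 38))

For T(n) = 38T(n/8) + O(n^1): log_8(38) = 1.7493. This is Case 1 of the Master Theorem (c < log_b(a), work dominated by leaves), giving O(n^(log_8 38)).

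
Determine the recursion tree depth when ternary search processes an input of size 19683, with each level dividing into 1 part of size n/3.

For divide and conquer with division factor 3:

Problem sizes at each level:
Level 0: 19683
Level 1: 6561
Level 2: 2187
Level 3: 729
Level 4: 243
Level 5: 81
Level 6: 27
Level 7: 9
Level 8: 3
Level 9: 1

The root is level 0 and the size-1 base case is level 9 (the tree spans levels 0 through 9, i.e. 10 levels counting the root), so the depth is the number of divisions: log_3(19683) = 9

The recursion tree depth is log_3(19683) = 9. At each level, the problem size is divided by 3, so it takes 9 divisions to reduce to a base case of size 1. The algorithm makes 1 recursive call at each level.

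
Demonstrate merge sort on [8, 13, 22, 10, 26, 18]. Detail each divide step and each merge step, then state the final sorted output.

Merge sort trace:

Split: [8, 13, 22, 10, 26, 18] -> [8, 13, 22] and [10, 26, 18]
  Split: [8, 13, 22] -> [8] and [13, 22]
    Split: [13, 22] -> [13] and [22]
    Merge: [13] + [22] -> [13, 22]
  Merge: [8] + [13, 22] -> [8, 13, 22]
  Split: [10, 26, 18] -> [10] and [26, 18]
    Split: [26, 18] -> [26] and [18]
    Merge: [26] + [18] -> [18, 26]
  Merge: [10] + [18, 26] -> [10, 18, 26]
Merge: [8, 13, 22] + [10, 18, 26] -> [8, 10, 13, 18, 22, 26]

Final sorted array: [8, 10, 13, 18, 22, 26]

The merge sort proceeds by recursively splitting the array and merging sorted halves.
After all merges, the sorted array is [8, 10, 13, 18, 22, 26].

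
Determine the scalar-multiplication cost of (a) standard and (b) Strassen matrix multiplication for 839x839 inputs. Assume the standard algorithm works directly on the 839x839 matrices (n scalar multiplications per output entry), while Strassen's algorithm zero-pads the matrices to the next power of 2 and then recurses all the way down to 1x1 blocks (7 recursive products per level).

Matrix multiplication for 839x839 matrices:

Strassen's algorithm requires power-of-2 dimensions. Pad 839x839 to 1024x1024 (next power of 2).

Standard algorithm: 839^3 = 590589719 multiplications
Strassen's algorithm: 7^(log2(1024)) = 7^10 = 282475249 multiplications
Savings: 590589719 - 282475249 = 308114470 multiplications

Standard: 590589719 multiplications (839^3). Strassen: 282475249 multiplications (7^10, after padding to 1024x1024). Strassen reduces 8 recursive multiplications to 7 at each level.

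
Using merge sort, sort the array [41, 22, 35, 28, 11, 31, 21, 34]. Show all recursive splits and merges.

Merge sort trace:

Split: [41, 22, 35, 28, 11, 31, 21, 34] -> [41, 22, 35, 28] and [11, 31, 21, 34]
  Split: [41, 22, 35, 28] -> [41, 22] and [35, 28]
    Split: [41, 22] -> [41] and [22]
    Merge: [41] + [22] -> [22, 41]
    Split: [35, 28] -> [35] and [28]
    Merge: [35] + [28] -> [28, 35]
  Merge: [22, 41] + [28, 35] -> [22, 28, 35, 41]
  Split: [11, 31, 21, 34] -> [11, 31] and [21, 34]
    Split: [11, 31] -> [11] and [31]
    Merge: [11] + [31] -> [11, 31]
    Split: [21, 34] -> [21] and [34]
    Merge: [21] + [34] -> [21, 34]
  Merge: [11, 31] + [21, 34] -> [11, 21, 31, 34]
Merge: [22, 28, 35, 41] + [11, 21, 31, 34] -> [11, 21, 22, 28, 31, 34, 35, 41]

Final sorted array: [11, 21, 22, 28, 31, 34, 35, 41]

The merge sort proceeds by recursively splitting the array and merging sorted halves.
After all merges, the sorted array is [11, 21, 22, 28, 31, 34, 35, 41].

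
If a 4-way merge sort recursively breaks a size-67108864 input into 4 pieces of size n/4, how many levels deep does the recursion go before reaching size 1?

For divide and conquer with division factor 4:

Problem sizes at each level:
Level 0: 67108864
Level 1: 16777216
Level 2: 4194304
Level 3: 1048576
Level 4: 262144
Level 5: 65536
Level 6: 16384
Level 7: 4096
Level 8: 1024
Level 9: 256
Level 10: 64
Level 11: 16
Level 12: 4
Level 13: 1

The root is level 0 and the size-1 base case is level 13 (the tree spans levels 0 through 13, i.e. 14 levels counting the root), so the depth is the number of divisions: log_4(67108864) = 13

The recursion tree depth is log_4(67108864) = 13. At each level, the problem size is divided by 4, so it takes 13 divisions to reduce to a base case of size 1. The algorithm makes 4 recursive calls at each level.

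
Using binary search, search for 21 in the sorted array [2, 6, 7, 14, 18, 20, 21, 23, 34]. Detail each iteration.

Binary search for 21 in [2, 6, 7, 14, 18, 20, 21, 23, 34]:

lo=0, hi=8, mid=4, arr[mid]=18 -> 18 < 21, search right half
lo=5, hi=8, mid=6, arr[mid]=21 -> Found target at index 6!

Binary search finds 21 at index 6 after 2 comparisons. The search repeatedly halves the search space by comparing with the middle element.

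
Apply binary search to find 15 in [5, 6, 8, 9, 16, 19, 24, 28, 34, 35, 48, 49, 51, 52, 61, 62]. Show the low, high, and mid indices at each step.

Binary search for 15 in [5, 6, 8, 9, 16, 19, 24, 28, 34, 35, 48, 49, 51, 52, 61, 62]:

lo=0, hi=15, mid=7, arr[mid]=28 -> 28 > 15, search left half
lo=0, hi=6, mid=3, arr[mid]=9 -> 9 < 15, search right half
lo=4, hi=6, mid=5, arr[mid]=19 -> 19 > 15, search left half
lo=4, hi=4, mid=4, arr[mid]=16 -> 16 > 15, search left half
lo=4 > hi=3, target 15 not found

Binary search determines that 15 is not in the array after 4 comparisons. The search space was exhausted without finding the target.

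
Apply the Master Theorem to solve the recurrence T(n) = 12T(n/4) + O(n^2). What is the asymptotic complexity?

Master Theorem for T(n) = 12T(n/4) + O(n^2):

a = 12, b = 4, c = 2
log_b(a) = log_4(12) = 1.7925

Case 3: c = 2 > log_4(12) = 1.7925
T(n) = O(n^2) = O(n^2)

For T(n) = 12T(n/4) + O(n^2): log_4(12) = 1.7925. This is Case 3 of the Master Theorem (c > log_b(a), work dominated by root), giving O(n^2).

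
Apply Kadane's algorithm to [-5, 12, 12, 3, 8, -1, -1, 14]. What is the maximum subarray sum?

Using Kadane's algorithm on [-5, 12, 12, 3, 8, -1, -1, 14]:

Scanning through the array:
Position 1 (value 12): max_ending_here = 12, max_so_far = 12
Position 2 (value 12): max_ending_here = 24, max_so_far = 24
Position 3 (value 3): max_ending_here = 27, max_so_far = 27
Position 4 (value 8): max_ending_here = 35, max_so_far = 35
Position 5 (value -1): max_ending_here = 34, max_so_far = 35
Position 6 (value -1): max_ending_here = 33, max_so_far = 35
Position 7 (value 14): max_ending_here = 47, max_so_far = 47

Maximum subarray: [12, 12, 3, 8, -1, -1, 14]
Maximum sum: 47

The maximum subarray is [12, 12, 3, 8, -1, -1, 14] with sum 47. This subarray runs from index 1 to index 7.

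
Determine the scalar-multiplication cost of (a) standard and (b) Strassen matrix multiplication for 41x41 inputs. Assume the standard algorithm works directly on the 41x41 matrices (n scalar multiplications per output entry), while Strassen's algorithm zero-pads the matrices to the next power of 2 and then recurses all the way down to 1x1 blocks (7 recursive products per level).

Matrix multiplication for 41x41 matrices:

Strassen's algorithm requires power-of-2 dimensions. Pad 41x41 to 64x64 (next power of 2).

Standard algorithm: 41^3 = 68921 multiplications
Strassen's algorithm: 7^(log2(64)) = 7^6 = 117649 multiplications
Difference: 68921 - 117649 = -48728 (Strassen uses MORE here due to padding overhead — for small or just-over-power-of-2 n, padding can outweigh the per-level savings)

Standard: 68921 multiplications (41^3). Strassen: 117649 multiplications (7^6, after padding to 64x64). Strassen reduces 8 recursive multiplications to 7 at each level.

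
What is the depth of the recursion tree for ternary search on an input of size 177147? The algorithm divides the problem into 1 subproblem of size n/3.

For divide and conquer with division factor 3:

Problem sizes at each level:
Level 0: 177147
Level 1: 59049
Level 2: 19683
Level 3: 6561
Level 4: 2187
Level 5: 729
Level 6: 243
Level 7: 81
Level 8: 27
Level 9: 9
Level 10: 3
Level 11: 1

The root is level 0 and the size-1 base case is level 11 (the tree spans levels 0 through 11, i.e. 12 levels counting the root), so the depth is the number of divisions: log_3(177147) = 11

The recursion tree depth is log_3(177147) = 11. At each level, the problem size is divided by 3, so it takes 11 divisions to reduce to a base case of size 1. The algorithm makes 1 recursive call at each level.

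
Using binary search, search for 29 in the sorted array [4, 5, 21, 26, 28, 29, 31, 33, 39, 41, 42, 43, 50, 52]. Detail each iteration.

Binary search for 29 in [4, 5, 21, 26, 28, 29, 31, 33, 39, 41, 42, 43, 50, 52]:

lo=0, hi=13, mid=6, arr[mid]=31 -> 31 > 29, search left half
lo=0, hi=5, mid=2, arr[mid]=21 -> 21 < 29, search right half
lo=3, hi=5, mid=4, arr[mid]=28 -> 28 < 29, search right half
lo=5, hi=5, mid=5, arr[mid]=29 -> Found target at index 5!

Binary search finds 29 at index 5 after 4 comparisons. The search repeatedly halves the search space by comparing with the middle element.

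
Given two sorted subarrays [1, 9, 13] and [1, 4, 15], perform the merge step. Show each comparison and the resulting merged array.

Merging process:

Compare 1 vs 1: take 1 from left. Merged: [1]
Compare 9 vs 1: take 1 from right. Merged: [1, 1]
Compare 9 vs 4: take 4 from right. Merged: [1, 1, 4]
Compare 9 vs 15: take 9 from left. Merged: [1, 1, 4, 9]
Compare 13 vs 15: take 13 from left. Merged: [1, 1, 4, 9, 13]
Append remaining from right: [15]. Merged: [1, 1, 4, 9, 13, 15]

Final merged array: [1, 1, 4, 9, 13, 15]
Total comparisons: 5

The merged array is [1, 1, 4, 9, 13, 15], requiring 5 comparisons. The merge step runs in O(n) time where n is the total number of elements.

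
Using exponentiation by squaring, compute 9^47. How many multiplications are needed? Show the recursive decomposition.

Computing 9^47 by squaring (build up from 9^1; each line after the first costs one multiplication):

9^1 = 9
9^2 = (9^1)^2 = 9^2 = 81
9^4 = (9^2)^2 = 81^2 = 6561
9^5 = 9 * 9^4 = 9 * 6561 = 59049
9^10 = (9^5)^2 = 59049^2 = 3486784401
9^11 = 9 * 9^10 = 9 * 3486784401 = 31381059609
9^22 = (9^11)^2 = 31381059609^2 = 984770902183611232881
9^23 = 9 * 9^22 = 9 * 984770902183611232881 = 8862938119652501095929
9^46 = (9^23)^2 = 8862938119652501095929^2 = 78551672112789411833022577315290546060373041
9^47 = 9 * 9^46 = 9 * 78551672112789411833022577315290546060373041 = 706965049015104706497203195837614914543357369

Result: 706965049015104706497203195837614914543357369
Multiplications needed: 9 (9 lines after 9^1)

9^47 = 706965049015104706497203195837614914543357369. Using exponentiation by squaring, this requires 9 multiplications. The key idea: if the exponent is even, square the half-power; if odd, multiply by the base once.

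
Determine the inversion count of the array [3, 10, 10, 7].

Finding inversions in [3, 10, 10, 7]:

(1, 3): arr[1]=10 > arr[3]=7
(2, 3): arr[2]=10 > arr[3]=7

Total inversions: 2

The array has 2 inversion(s): (1,3), (2,3). Each pair (i,j) satisfies i < j and arr[i] > arr[j].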